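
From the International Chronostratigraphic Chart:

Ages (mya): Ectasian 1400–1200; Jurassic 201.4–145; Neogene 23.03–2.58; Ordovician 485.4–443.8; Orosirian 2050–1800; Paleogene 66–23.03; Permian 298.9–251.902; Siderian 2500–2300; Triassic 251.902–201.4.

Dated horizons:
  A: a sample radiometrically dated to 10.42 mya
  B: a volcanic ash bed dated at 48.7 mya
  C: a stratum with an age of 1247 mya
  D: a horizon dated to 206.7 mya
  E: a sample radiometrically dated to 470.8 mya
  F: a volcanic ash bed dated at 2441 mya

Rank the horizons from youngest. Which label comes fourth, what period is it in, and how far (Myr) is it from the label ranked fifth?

Sorted youngest-first by Ma: A (10.42), B (48.7), D (206.7), E (470.8), C (1247), F (2441).
The fourth youngest is E at 470.8 Ma, which lies in 485.4–443.8 Ma: the Ordovician.
The fifth youngest is C at 1247 Ma; separation = |470.8 − 1247| = 776.2 Myr.

E, in the Ordovician; 776.2 million years to C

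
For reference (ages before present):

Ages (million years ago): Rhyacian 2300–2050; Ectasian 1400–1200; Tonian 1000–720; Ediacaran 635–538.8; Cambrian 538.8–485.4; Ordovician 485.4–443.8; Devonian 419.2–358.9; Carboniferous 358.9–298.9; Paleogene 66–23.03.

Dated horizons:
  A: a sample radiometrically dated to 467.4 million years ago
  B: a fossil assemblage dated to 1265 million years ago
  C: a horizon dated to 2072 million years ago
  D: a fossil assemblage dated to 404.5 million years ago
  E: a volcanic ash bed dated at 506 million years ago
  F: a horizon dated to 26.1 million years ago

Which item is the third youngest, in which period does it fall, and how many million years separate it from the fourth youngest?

A, in the Ordovician; 38.6 million years to E

Sorted youngest-first by Ma: F (26.1), D (404.5), A (467.4), E (506), B (1265), C (2072).
The third youngest is A at 467.4 Ma, which lies in 485.4–443.8 Ma: the Ordovician.
The fourth youngest is E at 506 Ma; separation = |467.4 − 506| = 38.6 Myr.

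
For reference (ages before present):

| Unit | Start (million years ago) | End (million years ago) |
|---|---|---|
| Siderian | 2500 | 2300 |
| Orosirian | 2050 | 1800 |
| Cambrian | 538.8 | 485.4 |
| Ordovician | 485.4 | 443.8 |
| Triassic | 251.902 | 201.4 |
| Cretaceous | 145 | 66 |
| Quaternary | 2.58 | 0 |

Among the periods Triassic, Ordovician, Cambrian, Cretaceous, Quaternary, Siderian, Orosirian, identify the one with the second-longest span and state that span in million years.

Siderian, 200 million years

Start − end for each: Triassic 251.902 − 201.4 = 50.502; Ordovician 485.4 − 443.8 = 41.6; Cambrian 538.8 − 485.4 = 53.4; Cretaceous 145 − 66 = 79; Quaternary 2.58 − 0 = 2.58; Siderian 2500 − 2300 = 200; Orosirian 2050 − 1800 = 250.
Ranking these from longest: Orosirian > Siderian > Cretaceous > Cambrian > Triassic > Ordovician > Quaternary.
Position 2 in that ranking is Siderian, which lasted 200 Myr.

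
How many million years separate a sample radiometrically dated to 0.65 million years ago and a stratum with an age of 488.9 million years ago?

488.9 − 0.65 = 488.25 million years.

488.25 million years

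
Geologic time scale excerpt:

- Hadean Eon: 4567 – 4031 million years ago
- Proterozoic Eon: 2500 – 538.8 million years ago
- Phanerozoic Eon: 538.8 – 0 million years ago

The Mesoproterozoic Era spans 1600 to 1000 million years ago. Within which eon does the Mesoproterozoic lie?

Proterozoic

The Mesoproterozoic (1600–1000 Ma) lies entirely within 2500–538.8 Ma, the Proterozoic Eon.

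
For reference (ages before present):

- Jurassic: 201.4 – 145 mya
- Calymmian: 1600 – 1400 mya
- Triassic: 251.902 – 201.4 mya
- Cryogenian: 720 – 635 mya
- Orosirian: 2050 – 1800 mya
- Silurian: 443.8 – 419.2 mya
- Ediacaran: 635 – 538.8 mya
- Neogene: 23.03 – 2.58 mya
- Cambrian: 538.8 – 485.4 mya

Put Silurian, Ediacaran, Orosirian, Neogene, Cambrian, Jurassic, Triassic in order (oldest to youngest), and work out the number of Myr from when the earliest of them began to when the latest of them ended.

From the excerpt: Silurian 443.8–419.2; Ediacaran 635–538.8; Orosirian 2050–1800; Neogene 23.03–2.58; Cambrian 538.8–485.4; Jurassic 201.4–145; Triassic 251.902–201.4 (Ma).
Larger Ma is earlier, so the oldest is Orosirian and the youngest is Neogene; oldest to youngest: Orosirian, Ediacaran, Cambrian, Silurian, Triassic, Jurassic, Neogene.
Oldest start 2050 minus youngest end 2.58 gives 2047.42 Myr overall.

Orosirian → Ediacaran → Cambrian → Silurian → Triassic → Jurassic → Neogene; total span 2047.42 Myr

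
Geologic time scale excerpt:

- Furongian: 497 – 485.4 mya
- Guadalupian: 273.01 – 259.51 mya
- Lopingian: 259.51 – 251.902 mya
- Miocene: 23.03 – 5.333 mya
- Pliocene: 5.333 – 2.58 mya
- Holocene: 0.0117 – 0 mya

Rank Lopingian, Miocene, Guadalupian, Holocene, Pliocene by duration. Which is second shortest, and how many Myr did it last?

Start − end for each: Lopingian 259.51 − 251.902 = 7.608; Miocene 23.03 − 5.333 = 17.697; Guadalupian 273.01 − 259.51 = 13.5; Holocene 0.0117 − 0 = 0.0117; Pliocene 5.333 − 2.58 = 2.753.
Ranking these from shortest: Holocene < Pliocene < Lopingian < Guadalupian < Miocene.
Position 2 in that ranking is Pliocene, which lasted 2.753 Myr.

Pliocene, 2.753 million years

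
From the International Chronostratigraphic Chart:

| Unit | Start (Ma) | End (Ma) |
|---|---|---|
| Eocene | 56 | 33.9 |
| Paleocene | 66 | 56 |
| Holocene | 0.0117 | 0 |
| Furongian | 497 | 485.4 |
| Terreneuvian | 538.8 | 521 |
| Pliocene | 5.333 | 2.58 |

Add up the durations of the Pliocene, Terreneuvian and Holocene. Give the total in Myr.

Duration is start − end for each: (5.333 − 2.58) + (538.8 − 521) + (0.0117 − 0).
That is 2.753 + 17.8 + 0.0117, which totals 20.5647 million years.

20.5647 million years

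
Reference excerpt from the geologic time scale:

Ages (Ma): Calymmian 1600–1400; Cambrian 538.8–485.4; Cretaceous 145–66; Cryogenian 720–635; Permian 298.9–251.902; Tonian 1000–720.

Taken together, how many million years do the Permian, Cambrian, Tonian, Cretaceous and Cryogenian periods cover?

544.398 million years

Duration is start − end for each: (298.9 − 251.902) + (538.8 − 485.4) + (1000 − 720) + (145 − 66) + (720 − 635).
That is 46.998 + 53.4 + 280 + 79 + 85, which totals 544.398 million years.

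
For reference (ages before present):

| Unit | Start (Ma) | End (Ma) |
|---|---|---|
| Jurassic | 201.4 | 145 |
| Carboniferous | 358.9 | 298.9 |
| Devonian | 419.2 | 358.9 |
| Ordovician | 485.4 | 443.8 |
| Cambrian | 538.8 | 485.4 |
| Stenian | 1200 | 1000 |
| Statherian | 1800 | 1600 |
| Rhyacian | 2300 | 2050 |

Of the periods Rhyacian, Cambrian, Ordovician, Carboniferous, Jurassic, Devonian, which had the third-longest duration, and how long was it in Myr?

Carboniferous, 60 million years

Start − end for each: Rhyacian 2300 − 2050 = 250; Cambrian 538.8 − 485.4 = 53.4; Ordovician 485.4 − 443.8 = 41.6; Carboniferous 358.9 − 298.9 = 60; Jurassic 201.4 − 145 = 56.4; Devonian 419.2 − 358.9 = 60.3.
Ranking these from longest: Rhyacian > Devonian > Carboniferous > Jurassic > Cambrian > Ordovician.
Position 3 in that ranking is Carboniferous, which lasted 60 Myr.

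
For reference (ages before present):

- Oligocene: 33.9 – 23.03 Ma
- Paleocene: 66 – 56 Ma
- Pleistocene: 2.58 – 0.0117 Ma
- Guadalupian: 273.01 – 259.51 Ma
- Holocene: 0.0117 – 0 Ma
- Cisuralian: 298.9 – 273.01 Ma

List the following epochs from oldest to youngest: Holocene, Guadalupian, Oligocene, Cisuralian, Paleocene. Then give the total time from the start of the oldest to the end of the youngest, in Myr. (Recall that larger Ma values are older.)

From the excerpt: Holocene 0.0117–0; Guadalupian 273.01–259.51; Oligocene 33.9–23.03; Cisuralian 298.9–273.01; Paleocene 66–56 (Ma).
Larger Ma is earlier, so the oldest is Cisuralian and the youngest is Holocene; oldest to youngest: Cisuralian, Guadalupian, Paleocene, Oligocene, Holocene.
Oldest start 298.9 minus youngest end 0 gives 298.9 Myr overall.

Cisuralian → Guadalupian → Paleocene → Oligocene → Holocene; total span 298.9 Myr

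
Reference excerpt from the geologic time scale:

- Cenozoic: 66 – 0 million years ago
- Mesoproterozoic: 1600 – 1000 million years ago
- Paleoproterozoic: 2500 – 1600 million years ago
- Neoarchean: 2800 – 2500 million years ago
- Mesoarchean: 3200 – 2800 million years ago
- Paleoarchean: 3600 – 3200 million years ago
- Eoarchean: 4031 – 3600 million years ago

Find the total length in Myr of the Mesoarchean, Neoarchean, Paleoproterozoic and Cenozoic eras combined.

Each duration: Mesoarchean = 400; Neoarchean = 300; Paleoproterozoic = 900; Cenozoic = 66.
Sum: 400 + 300 + 900 + 66 = 1666 Myr.

1666 million years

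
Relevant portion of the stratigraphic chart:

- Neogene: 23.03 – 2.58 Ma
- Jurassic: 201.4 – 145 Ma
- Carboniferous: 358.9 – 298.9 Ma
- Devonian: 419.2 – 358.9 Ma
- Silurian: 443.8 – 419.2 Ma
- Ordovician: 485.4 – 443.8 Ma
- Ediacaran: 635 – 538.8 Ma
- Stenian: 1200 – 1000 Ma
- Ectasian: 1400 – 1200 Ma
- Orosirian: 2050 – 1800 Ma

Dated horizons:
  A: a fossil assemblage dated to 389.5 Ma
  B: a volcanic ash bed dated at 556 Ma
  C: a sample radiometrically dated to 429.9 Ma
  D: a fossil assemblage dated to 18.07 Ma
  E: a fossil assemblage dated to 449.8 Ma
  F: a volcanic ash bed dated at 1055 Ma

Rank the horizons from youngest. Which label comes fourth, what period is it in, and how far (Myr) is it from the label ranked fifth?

Sorted youngest-first by Ma: D (18.07), A (389.5), C (429.9), E (449.8), B (556), F (1055).
The fourth youngest is E at 449.8 Ma, which lies in 485.4–443.8 Ma: the Ordovician.
The fifth youngest is B at 556 Ma; separation = |449.8 − 556| = 106.2 Myr.

E, in the Ordovician; 106.2 million years to B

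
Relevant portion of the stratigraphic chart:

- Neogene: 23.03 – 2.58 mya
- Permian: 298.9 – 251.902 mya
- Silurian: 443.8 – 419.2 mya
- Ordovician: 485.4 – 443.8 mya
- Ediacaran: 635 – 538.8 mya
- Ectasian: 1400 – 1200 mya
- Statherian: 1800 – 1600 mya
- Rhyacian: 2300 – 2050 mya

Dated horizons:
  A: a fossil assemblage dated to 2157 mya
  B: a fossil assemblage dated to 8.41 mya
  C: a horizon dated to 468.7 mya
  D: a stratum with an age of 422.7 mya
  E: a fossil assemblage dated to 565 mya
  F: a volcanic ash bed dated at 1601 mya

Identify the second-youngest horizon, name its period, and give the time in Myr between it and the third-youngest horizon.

Smaller Ma means younger, so youngest first: B 8.41 < D 422.7 < C 468.7 < E 565 < F 1601 < A 2157.
Counting 2 along gives D (422.7 Ma); the excerpt puts that inside the Silurian, 443.8–419.2 Ma.
Next in line is C (468.7 Ma), and 468.7 − 422.7 = 46 Myr.

D, in the Silurian; 46 million years to C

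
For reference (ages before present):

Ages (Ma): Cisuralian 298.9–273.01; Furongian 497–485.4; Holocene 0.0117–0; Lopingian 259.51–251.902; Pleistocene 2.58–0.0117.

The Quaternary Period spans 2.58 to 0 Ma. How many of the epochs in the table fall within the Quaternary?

2

Epochs inside 2.58–0 Ma: Pleistocene, Holocene — 2 in total.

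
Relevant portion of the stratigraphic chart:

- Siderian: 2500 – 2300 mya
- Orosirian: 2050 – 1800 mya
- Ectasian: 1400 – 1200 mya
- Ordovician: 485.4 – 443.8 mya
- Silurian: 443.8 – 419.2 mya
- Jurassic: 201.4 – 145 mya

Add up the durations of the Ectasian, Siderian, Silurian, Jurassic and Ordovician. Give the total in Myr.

Duration is start − end for each: (1400 − 1200) + (2500 − 2300) + (443.8 − 419.2) + (201.4 − 145) + (485.4 − 443.8).
That is 200 + 200 + 24.6 + 56.4 + 41.6, which totals 522.6 million years.

522.6 million years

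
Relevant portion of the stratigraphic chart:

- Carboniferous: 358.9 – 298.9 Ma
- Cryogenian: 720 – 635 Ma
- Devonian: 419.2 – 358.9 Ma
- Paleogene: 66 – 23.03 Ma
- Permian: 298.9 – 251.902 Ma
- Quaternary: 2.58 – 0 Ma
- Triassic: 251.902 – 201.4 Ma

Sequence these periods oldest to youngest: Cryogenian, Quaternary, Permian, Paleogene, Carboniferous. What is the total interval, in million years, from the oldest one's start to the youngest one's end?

Cryogenian → Carboniferous → Permian → Paleogene → Quaternary; total span 720 Myr

From the excerpt: Cryogenian 720–635; Quaternary 2.58–0; Permian 298.9–251.902; Paleogene 66–23.03; Carboniferous 358.9–298.9 (Ma).
Larger Ma is earlier, so the oldest is Cryogenian and the youngest is Quaternary; oldest to youngest: Cryogenian, Carboniferous, Permian, Paleogene, Quaternary.
Oldest start 720 minus youngest end 0 gives 720 Myr overall.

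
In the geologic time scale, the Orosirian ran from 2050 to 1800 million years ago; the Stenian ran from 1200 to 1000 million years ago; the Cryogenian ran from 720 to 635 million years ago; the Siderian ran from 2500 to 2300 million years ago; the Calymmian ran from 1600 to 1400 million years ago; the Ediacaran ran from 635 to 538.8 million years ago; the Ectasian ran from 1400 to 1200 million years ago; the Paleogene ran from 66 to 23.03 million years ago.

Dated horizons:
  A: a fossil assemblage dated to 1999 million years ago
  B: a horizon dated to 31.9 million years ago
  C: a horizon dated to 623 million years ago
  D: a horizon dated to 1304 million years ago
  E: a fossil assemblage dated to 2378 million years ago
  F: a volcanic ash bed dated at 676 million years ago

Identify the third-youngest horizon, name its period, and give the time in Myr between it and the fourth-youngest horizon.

F, in the Cryogenian; 628 million years to D

Smaller Ma means younger, so youngest first: B 31.9 < C 623 < F 676 < D 1304 < A 1999 < E 2378.
Counting 3 along gives F (676 Ma); the excerpt puts that inside the Cryogenian, 720–635 Ma.
Next in line is D (1304 Ma), and 1304 − 676 = 628 Myr.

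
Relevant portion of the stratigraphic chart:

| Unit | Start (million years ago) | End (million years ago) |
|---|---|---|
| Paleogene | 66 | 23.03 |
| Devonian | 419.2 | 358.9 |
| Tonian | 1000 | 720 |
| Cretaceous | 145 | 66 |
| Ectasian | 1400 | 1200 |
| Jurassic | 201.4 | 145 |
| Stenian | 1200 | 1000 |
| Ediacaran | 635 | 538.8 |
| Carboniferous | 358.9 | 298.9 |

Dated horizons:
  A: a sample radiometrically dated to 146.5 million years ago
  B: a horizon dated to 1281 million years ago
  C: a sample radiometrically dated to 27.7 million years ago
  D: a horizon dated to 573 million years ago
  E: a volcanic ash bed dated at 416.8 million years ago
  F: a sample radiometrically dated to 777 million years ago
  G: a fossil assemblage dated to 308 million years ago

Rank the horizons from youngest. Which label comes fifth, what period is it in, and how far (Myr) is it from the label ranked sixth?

Sorted youngest-first by Ma: C (27.7), A (146.5), G (308), E (416.8), D (573), F (777), B (1281).
The fifth youngest is D at 573 Ma, which lies in 635–538.8 Ma: the Ediacaran.
The sixth youngest is F at 777 Ma; separation = |573 − 777| = 204 Myr.

D, in the Ediacaran; 204 million years to F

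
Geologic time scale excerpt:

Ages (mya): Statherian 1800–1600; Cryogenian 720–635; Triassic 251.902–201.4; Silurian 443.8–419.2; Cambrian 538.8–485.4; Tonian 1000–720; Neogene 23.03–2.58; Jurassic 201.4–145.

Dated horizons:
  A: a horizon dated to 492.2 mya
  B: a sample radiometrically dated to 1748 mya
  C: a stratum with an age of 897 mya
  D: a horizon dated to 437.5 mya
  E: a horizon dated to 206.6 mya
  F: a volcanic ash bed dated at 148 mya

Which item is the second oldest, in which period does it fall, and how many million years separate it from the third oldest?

Larger Ma means older, so oldest first: B 1748 > C 897 > A 492.2 > D 437.5 > E 206.6 > F 148.
Counting 2 along gives C (897 Ma); the excerpt puts that inside the Tonian, 1000–720 Ma.
Next in line is A (492.2 Ma), and 897 − 492.2 = 404.8 Myr.

C, in the Tonian; 404.8 million years to A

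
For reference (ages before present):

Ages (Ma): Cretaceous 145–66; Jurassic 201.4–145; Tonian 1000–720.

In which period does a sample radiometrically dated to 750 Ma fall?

Tonian

750 Ma lies between 1000 and 720 Ma, so it falls in the Tonian.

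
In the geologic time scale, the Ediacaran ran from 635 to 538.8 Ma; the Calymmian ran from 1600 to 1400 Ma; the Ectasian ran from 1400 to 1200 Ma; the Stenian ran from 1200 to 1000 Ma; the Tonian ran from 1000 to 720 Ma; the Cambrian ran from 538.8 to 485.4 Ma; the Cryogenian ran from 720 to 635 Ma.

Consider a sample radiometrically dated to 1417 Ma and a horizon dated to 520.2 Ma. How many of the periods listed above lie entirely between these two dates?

5

1417 Ma sits inside the Calymmian (1600–1400) and 520.2 Ma inside the Cambrian (538.8–485.4); neither of those is wholly between the two dates.
The listed periods lying completely between them are Ectasian, Stenian, Tonian, Cryogenian, Ediacaran — 5 in all.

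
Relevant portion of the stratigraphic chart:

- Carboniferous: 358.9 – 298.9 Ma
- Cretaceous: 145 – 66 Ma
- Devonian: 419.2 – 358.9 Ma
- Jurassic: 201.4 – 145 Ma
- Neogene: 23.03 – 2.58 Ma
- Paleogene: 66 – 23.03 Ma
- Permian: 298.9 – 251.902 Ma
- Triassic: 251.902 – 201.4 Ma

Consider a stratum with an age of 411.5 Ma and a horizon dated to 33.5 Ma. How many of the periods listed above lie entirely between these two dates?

5

411.5 Ma sits inside the Devonian (419.2–358.9) and 33.5 Ma inside the Paleogene (66–23.03); neither of those is wholly between the two dates.
The listed periods lying completely between them are Carboniferous, Permian, Triassic, Jurassic, Cretaceous — 5 in all.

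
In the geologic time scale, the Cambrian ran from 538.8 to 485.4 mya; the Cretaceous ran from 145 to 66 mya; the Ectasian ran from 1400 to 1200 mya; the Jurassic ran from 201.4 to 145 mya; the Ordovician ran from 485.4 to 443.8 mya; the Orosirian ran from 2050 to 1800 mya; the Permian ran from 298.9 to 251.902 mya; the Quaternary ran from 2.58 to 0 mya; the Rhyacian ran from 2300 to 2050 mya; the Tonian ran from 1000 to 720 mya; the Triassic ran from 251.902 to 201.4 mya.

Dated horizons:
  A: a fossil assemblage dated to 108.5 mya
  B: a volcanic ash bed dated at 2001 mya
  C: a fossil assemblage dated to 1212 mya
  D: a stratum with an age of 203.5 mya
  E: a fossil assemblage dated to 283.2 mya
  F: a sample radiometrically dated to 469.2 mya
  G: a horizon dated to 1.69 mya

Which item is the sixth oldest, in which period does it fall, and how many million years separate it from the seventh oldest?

A, in the Cretaceous; 106.81 million years to G

Sorted oldest-first by Ma: B (2001), C (1212), F (469.2), E (283.2), D (203.5), A (108.5), G (1.69).
The sixth oldest is A at 108.5 Ma, which lies in 145–66 Ma: the Cretaceous.
The seventh oldest is G at 1.69 Ma; separation = |108.5 − 1.69| = 106.81 Myr.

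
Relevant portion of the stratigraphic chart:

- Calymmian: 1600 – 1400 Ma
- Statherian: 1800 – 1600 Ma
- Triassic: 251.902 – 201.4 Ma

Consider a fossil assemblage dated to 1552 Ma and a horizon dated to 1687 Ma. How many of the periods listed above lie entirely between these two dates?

0

Checking each listed span, none has both start < 1687 Ma and end > 1552 Ma — every period straddles one of the two dates or lies outside them — so the count is 0.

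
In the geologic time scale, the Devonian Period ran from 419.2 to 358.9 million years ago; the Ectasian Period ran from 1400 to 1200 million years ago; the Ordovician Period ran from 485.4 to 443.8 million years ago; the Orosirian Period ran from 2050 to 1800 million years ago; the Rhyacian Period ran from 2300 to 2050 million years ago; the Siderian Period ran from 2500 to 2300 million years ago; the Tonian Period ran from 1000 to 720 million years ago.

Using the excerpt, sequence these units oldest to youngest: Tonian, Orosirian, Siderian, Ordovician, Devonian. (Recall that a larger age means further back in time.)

Siderian, Orosirian, Tonian, Ordovician, Devonian

The oldest of these is Siderian (starts 2500 Ma) and the youngest is Devonian (ends 358.9 Ma).
In between, by decreasing start age: Orosirian (2050), Tonian (1000), Ordovician (485.4).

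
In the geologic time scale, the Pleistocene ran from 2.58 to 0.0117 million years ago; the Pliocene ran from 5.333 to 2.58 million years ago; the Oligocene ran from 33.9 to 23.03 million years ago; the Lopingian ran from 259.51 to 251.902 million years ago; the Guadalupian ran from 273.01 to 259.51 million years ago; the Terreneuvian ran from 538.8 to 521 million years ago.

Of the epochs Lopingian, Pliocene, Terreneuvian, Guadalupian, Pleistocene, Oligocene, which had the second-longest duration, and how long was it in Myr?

Start − end for each: Lopingian 259.51 − 251.902 = 7.608; Pliocene 5.333 − 2.58 = 2.753; Terreneuvian 538.8 − 521 = 17.8; Guadalupian 273.01 − 259.51 = 13.5; Pleistocene 2.58 − 0.0117 = 2.5683; Oligocene 33.9 − 23.03 = 10.87.
Ranking these from longest: Terreneuvian > Guadalupian > Oligocene > Lopingian > Pliocene > Pleistocene.
Position 2 in that ranking is Guadalupian, which lasted 13.5 Myr.

Guadalupian, 13.5 million years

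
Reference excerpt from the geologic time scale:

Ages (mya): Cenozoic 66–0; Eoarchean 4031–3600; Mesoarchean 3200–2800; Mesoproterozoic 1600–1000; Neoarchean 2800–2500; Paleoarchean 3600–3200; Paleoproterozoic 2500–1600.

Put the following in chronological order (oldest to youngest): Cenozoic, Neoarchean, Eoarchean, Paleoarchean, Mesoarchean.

Eoarchean, Paleoarchean, Mesoarchean, Neoarchean, Cenozoic

Read off each span (Ma): Cenozoic 66–0; Neoarchean 2800–2500; Eoarchean 4031–3600; Paleoarchean 3600–3200; Mesoarchean 3200–2800.
Larger Ma is older, so oldest→youngest is Eoarchean, Paleoarchean, Mesoarchean, Neoarchean, Cenozoic.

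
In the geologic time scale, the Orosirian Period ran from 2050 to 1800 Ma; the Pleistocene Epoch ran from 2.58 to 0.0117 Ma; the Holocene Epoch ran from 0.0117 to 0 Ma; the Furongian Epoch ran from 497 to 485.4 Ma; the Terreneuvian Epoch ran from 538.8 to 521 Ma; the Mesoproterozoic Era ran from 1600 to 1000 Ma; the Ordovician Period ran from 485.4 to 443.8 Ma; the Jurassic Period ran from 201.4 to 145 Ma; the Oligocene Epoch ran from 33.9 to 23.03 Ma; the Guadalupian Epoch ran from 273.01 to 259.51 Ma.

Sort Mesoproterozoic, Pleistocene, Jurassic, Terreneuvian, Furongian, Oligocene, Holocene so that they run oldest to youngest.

Read off each span (Ma): Mesoproterozoic 1600–1000; Pleistocene 2.58–0.0117; Jurassic 201.4–145; Terreneuvian 538.8–521; Furongian 497–485.4; Oligocene 33.9–23.03; Holocene 0.0117–0.
Larger Ma is older, so oldest→youngest is Mesoproterozoic, Terreneuvian, Furongian, Jurassic, Oligocene, Pleistocene, Holocene.

Mesoproterozoic, Terreneuvian, Furongian, Jurassic, Oligocene, Pleistocene, Holocene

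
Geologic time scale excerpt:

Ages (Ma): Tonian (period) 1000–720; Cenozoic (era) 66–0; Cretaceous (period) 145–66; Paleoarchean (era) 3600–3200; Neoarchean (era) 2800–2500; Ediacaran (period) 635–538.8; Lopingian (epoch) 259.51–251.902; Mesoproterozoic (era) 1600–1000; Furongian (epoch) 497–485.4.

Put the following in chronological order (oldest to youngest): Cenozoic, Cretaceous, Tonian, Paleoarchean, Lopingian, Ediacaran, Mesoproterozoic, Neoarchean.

Read off each span (Ma): Cenozoic 66–0; Cretaceous 145–66; Tonian 1000–720; Paleoarchean 3600–3200; Lopingian 259.51–251.902; Ediacaran 635–538.8; Mesoproterozoic 1600–1000; Neoarchean 2800–2500.
Larger Ma is older, so oldest→youngest is Paleoarchean, Neoarchean, Mesoproterozoic, Tonian, Ediacaran, Lopingian, Cretaceous, Cenozoic.

Paleoarchean, then Neoarchean, then Mesoproterozoic, then Tonian, then Ediacaran, then Lopingian, then Cretaceous, then Cenozoic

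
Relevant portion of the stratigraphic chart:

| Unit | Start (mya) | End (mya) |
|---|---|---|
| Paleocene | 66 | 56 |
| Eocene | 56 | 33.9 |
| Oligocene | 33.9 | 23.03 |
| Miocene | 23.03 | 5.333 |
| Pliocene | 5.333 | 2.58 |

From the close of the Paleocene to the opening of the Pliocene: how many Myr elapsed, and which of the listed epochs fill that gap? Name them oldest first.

End of Paleocene = 56 Ma; start of Pliocene = 5.333 Ma.
Gap = 56 − 5.333 = 50.667 Myr.
Epochs wholly inside 56–5.333 Ma: Eocene (56–33.9), Oligocene (33.9–23.03), Miocene (23.03–5.333).

50.667 million years; Eocene, Oligocene, Miocene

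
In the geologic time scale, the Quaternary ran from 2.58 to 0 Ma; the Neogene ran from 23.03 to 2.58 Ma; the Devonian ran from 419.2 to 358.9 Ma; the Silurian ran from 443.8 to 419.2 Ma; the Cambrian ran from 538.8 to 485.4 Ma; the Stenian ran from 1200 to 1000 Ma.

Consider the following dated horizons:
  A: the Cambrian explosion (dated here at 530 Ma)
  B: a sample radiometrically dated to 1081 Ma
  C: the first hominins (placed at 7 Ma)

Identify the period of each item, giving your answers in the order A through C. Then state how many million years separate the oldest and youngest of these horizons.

A — Cambrian; B — Stenian; C — Neogene; span 1074 million years

Match each age against the start–end ranges in the excerpt: A = 530 Ma → Cambrian (538.8–485.4); B = 1081 Ma → Stenian (1200–1000); C = 7 Ma → Neogene (23.03–2.58).
The largest age is 1081 Ma and the smallest is 7 Ma; their difference is 1074 Myr.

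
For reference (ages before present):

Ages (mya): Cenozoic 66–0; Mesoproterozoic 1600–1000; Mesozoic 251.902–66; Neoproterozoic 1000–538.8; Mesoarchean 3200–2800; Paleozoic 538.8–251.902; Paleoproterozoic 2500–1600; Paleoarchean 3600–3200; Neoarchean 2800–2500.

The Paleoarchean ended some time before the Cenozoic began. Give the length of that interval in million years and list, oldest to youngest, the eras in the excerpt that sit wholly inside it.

The Paleoarchean closes at 3200 Ma and the Cenozoic opens at 66 Ma, so the interval is 3200 − 66 = 3134 Myr.
An era fits inside if it starts at or after 3200 Ma and ends at or before 66 Ma; oldest first that gives Mesoarchean, Neoarchean, Paleoproterozoic, Mesoproterozoic, Neoproterozoic, Paleozoic, Mesozoic.

3134 million years; Mesoarchean, Neoarchean, Paleoproterozoic, Mesoproterozoic, Neoproterozoic, Paleozoic, Mesozoic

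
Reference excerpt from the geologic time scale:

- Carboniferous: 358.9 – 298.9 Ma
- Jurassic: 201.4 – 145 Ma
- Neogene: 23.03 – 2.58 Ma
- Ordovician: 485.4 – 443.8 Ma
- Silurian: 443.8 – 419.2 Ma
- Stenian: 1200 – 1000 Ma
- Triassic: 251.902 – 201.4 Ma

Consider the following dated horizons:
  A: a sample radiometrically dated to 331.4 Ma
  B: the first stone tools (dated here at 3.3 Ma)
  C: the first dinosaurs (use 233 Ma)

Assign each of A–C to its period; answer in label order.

A: 331.4 Ma lies in 358.9–298.9 Ma, so Carboniferous.
B: 3.3 Ma lies in 23.03–2.58 Ma, so Neogene.
C: 233 Ma lies in 251.902–201.4 Ma, so Triassic.

A — Carboniferous; B — Neogene; C — Triassic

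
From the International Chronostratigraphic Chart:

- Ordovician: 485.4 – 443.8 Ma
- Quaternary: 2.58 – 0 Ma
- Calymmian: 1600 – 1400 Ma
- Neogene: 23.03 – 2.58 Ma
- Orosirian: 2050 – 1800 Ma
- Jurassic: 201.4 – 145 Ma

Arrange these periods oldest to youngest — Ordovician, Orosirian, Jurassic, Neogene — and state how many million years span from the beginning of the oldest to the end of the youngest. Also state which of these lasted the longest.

Orosirian, Ordovician, Jurassic, Neogene; total span 2047.42 Myr; longest is Orosirian

Start ages (Ma): Orosirian 2050, Ordovician 485.4, Jurassic 201.4, Neogene 23.03.
Ordered oldest to youngest: Orosirian, Ordovician, Jurassic, Neogene.
Span = 2050 − 2.58 = 2047.42 Myr.
Durations: Orosirian 250, Jurassic 56.4, Neogene 20.45, Ordovician 41.6 → longest is Orosirian (250 Myr).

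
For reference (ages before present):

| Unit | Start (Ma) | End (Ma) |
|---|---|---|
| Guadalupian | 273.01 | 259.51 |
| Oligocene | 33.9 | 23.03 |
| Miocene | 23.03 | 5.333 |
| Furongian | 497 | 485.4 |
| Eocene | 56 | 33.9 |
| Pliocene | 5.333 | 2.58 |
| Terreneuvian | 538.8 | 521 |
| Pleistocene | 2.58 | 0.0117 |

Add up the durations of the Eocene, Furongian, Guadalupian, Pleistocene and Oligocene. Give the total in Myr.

60.6383 million years

Duration is start − end for each: (56 − 33.9) + (497 − 485.4) + (273.01 − 259.51) + (2.58 − 0.0117) + (33.9 − 23.03).
That is 22.1 + 11.6 + 13.5 + 2.5683 + 10.87, which totals 60.6383 million years.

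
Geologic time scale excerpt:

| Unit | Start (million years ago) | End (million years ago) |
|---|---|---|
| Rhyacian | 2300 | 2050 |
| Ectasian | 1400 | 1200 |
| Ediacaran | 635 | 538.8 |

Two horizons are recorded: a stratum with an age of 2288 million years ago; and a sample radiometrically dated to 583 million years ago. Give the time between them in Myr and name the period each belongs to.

1705 million years apart; the first in the Rhyacian, the second in the Ediacaran

Elapsed time: 2288 − 583 = 1705 Myr.
2288 Ma lies within 2300–2050 Ma: Rhyacian.
583 Ma lies within 635–538.8 Ma: Ediacaran.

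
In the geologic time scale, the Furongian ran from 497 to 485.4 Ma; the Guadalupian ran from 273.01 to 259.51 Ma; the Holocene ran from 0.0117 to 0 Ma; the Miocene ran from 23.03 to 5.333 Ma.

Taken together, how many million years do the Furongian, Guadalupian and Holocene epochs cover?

25.1117 million years

Duration is start − end for each: (497 − 485.4) + (273.01 − 259.51) + (0.0117 − 0).
That is 11.6 + 13.5 + 0.0117, which totals 25.1117 million years.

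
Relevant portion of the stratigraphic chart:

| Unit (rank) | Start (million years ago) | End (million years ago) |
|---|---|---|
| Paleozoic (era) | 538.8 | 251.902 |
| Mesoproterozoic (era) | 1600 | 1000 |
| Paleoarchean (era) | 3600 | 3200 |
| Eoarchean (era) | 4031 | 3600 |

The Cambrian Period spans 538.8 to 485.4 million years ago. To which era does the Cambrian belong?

The Cambrian (538.8–485.4 Ma) lies entirely within 538.8–251.902 Ma, the Paleozoic Era.

Paleozoic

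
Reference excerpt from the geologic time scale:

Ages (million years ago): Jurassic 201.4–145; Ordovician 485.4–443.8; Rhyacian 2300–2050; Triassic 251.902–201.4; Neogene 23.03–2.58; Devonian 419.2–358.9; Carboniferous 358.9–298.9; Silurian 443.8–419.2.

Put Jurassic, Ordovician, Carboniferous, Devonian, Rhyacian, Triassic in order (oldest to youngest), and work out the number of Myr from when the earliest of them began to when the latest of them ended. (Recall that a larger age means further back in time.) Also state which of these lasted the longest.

Rhyacian, Ordovician, Devonian, Carboniferous, Triassic, Jurassic; total span 2155 Myr; longest is Rhyacian

Start ages (Ma): Rhyacian 2300, Ordovician 485.4, Devonian 419.2, Carboniferous 358.9, Triassic 251.902, Jurassic 201.4.
Ordered oldest to youngest: Rhyacian, Ordovician, Devonian, Carboniferous, Triassic, Jurassic.
Span = 2300 − 145 = 2155 Myr.
Durations: Jurassic 56.4, Triassic 50.502, Devonian 60.3, Rhyacian 250, Carboniferous 60, Ordovician 41.6 → longest is Rhyacian (250 Myr).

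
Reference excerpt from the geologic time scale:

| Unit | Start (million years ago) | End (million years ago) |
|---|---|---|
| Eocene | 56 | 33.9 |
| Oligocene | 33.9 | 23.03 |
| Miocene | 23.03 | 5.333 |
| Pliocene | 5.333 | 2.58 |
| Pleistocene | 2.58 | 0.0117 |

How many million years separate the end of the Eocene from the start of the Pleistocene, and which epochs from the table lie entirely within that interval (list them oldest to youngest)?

31.32 million years; Oligocene, Miocene, Pliocene

End of Eocene = 33.9 Ma; start of Pleistocene = 2.58 Ma.
Gap = 33.9 − 2.58 = 31.32 Myr.
Epochs wholly inside 33.9–2.58 Ma: Oligocene (33.9–23.03), Miocene (23.03–5.333), Pliocene (5.333–2.58).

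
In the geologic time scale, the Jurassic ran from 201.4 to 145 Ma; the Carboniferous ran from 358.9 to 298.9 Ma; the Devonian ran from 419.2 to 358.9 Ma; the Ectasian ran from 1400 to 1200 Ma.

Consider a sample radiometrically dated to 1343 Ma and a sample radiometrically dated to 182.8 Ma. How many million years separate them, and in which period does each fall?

Elapsed time: 1343 − 182.8 = 1160.2 Myr.
1343 Ma lies within 1400–1200 Ma: Ectasian.
182.8 Ma lies within 201.4–145 Ma: Jurassic.

1160.2 million years apart; the first in the Ectasian, the second in the Jurassic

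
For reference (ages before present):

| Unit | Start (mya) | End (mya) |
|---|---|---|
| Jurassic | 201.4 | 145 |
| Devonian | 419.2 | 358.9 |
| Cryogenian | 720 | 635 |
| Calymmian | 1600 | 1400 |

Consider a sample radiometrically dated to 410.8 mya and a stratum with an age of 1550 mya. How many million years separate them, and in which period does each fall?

Elapsed time: 1550 − 410.8 = 1139.2 Myr.
410.8 Ma lies within 419.2–358.9 Ma: Devonian.
1550 Ma lies within 1600–1400 Ma: Calymmian.

1139.2 million years apart; the first in the Devonian, the second in the Calymmian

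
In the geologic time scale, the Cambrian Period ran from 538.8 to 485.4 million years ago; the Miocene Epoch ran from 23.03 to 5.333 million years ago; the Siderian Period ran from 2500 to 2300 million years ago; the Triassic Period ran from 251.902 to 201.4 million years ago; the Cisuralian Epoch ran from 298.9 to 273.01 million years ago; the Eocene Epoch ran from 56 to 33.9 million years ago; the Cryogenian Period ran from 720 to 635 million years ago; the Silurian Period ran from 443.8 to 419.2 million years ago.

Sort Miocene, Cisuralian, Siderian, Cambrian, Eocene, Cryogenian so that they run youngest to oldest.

Read off each span (Ma): Miocene 23.03–5.333; Cisuralian 298.9–273.01; Siderian 2500–2300; Cambrian 538.8–485.4; Eocene 56–33.9; Cryogenian 720–635.
Larger Ma is older, so oldest→youngest is Siderian, Cryogenian, Cambrian, Cisuralian, Eocene, Miocene; reverse it for youngest→oldest.

Miocene, Eocene, Cisuralian, Cambrian, Cryogenian, Siderian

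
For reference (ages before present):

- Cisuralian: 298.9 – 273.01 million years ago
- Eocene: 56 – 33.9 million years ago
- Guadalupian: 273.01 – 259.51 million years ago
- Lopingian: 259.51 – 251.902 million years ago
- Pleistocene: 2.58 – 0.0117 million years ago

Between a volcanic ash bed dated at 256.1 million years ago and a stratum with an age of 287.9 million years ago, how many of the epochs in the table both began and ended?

1

287.9 Ma sits inside the Cisuralian (298.9–273.01) and 256.1 Ma inside the Lopingian (259.51–251.902); neither of those is wholly between the two dates.
The listed epochs lying completely between them are Guadalupian — 1 in all.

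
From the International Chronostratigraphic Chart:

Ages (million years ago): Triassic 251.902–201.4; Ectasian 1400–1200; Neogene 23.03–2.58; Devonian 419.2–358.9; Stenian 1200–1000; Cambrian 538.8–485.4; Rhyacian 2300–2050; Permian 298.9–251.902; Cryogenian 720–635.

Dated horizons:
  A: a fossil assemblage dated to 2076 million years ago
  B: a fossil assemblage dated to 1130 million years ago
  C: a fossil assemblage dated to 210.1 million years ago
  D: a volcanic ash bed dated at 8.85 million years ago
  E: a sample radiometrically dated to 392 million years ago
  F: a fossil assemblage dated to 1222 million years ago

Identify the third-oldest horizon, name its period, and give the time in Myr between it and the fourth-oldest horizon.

Sorted oldest-first by Ma: A (2076), F (1222), B (1130), E (392), C (210.1), D (8.85).
The third oldest is B at 1130 Ma, which lies in 1200–1000 Ma: the Stenian.
The fourth oldest is E at 392 Ma; separation = |1130 − 392| = 738 Myr.

B, in the Stenian; 738 million years to E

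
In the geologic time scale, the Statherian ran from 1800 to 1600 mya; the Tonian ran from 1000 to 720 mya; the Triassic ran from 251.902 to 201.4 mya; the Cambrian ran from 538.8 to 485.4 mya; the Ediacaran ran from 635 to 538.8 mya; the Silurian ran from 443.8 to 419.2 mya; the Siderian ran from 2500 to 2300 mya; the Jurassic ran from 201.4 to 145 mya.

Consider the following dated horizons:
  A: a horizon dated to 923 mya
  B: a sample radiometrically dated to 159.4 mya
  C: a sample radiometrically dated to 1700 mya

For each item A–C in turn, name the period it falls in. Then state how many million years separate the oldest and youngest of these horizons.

A: 923 Ma lies in 1000–720 Ma, so Tonian.
B: 159.4 Ma lies in 201.4–145 Ma, so Jurassic.
C: 1700 Ma lies in 1800–1600 Ma, so Statherian.
Oldest = 1700 Ma, youngest = 159.4 Ma → span 1540.6 Myr.

A — Tonian; B — Jurassic; C — Statherian; span 1540.6 million years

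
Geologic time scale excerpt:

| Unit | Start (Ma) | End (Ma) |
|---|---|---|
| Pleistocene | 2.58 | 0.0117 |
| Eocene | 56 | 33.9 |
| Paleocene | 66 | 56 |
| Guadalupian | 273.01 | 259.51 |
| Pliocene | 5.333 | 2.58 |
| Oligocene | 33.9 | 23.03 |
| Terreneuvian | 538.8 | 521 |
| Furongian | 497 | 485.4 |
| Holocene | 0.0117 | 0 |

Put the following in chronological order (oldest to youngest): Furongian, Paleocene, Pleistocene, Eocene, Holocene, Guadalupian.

The oldest of these is Furongian (starts 497 Ma) and the youngest is Holocene (ends 0 Ma).
In between, by decreasing start age: Guadalupian (273.01), Paleocene (66), Eocene (56), Pleistocene (2.58).

Furongian, Guadalupian, Paleocene, Eocene, Pleistocene, Holocene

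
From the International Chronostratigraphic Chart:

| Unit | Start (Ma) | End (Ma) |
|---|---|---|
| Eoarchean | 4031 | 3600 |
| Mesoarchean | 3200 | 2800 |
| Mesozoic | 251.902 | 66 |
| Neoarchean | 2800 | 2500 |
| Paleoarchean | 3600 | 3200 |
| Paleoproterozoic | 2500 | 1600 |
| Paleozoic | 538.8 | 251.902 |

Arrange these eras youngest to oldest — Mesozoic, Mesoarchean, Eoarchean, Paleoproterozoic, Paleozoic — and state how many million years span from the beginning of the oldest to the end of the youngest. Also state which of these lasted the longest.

From the excerpt: Mesozoic 251.902–66; Mesoarchean 3200–2800; Eoarchean 4031–3600; Paleoproterozoic 2500–1600; Paleozoic 538.8–251.902 (Ma).
Larger Ma is earlier, so the oldest is Eoarchean and the youngest is Mesozoic; youngest to oldest: Mesozoic, Paleozoic, Paleoproterozoic, Mesoarchean, Eoarchean.
Oldest start 4031 minus youngest end 66 gives 3965 Myr overall.
Individual lengths (start − end): Paleozoic 286.898; Mesoarchean 400; Paleoproterozoic 900; Eoarchean 431; Mesozoic 185.902. The largest is Paleoproterozoic at 900 Myr.

Mesozoic, Paleozoic, Paleoproterozoic, Mesoarchean, Eoarchean; total span 3965 Myr; longest is Paleoproterozoic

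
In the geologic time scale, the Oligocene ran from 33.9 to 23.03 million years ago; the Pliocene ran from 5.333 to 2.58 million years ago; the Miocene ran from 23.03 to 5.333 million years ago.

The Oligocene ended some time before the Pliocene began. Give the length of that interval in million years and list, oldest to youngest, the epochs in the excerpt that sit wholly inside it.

End of Oligocene = 23.03 Ma; start of Pliocene = 5.333 Ma.
Gap = 23.03 − 5.333 = 17.697 Myr.
Epochs wholly inside 23.03–5.333 Ma: Miocene (23.03–5.333).

17.697 million years; Miocene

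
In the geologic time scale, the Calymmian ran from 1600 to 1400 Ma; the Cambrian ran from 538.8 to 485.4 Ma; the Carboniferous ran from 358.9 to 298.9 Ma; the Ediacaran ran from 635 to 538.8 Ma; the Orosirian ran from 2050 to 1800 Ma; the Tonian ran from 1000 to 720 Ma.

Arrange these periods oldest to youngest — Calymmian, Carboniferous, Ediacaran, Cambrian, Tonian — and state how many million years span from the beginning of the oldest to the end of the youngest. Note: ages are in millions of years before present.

Start ages (Ma): Calymmian 1600, Tonian 1000, Ediacaran 635, Cambrian 538.8, Carboniferous 358.9.
Ordered oldest to youngest: Calymmian, Tonian, Ediacaran, Cambrian, Carboniferous.
Span = 1600 − 298.9 = 1301.1 Myr.

Calymmian, Tonian, Ediacaran, Cambrian, Carboniferous; total span 1301.1 Myr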